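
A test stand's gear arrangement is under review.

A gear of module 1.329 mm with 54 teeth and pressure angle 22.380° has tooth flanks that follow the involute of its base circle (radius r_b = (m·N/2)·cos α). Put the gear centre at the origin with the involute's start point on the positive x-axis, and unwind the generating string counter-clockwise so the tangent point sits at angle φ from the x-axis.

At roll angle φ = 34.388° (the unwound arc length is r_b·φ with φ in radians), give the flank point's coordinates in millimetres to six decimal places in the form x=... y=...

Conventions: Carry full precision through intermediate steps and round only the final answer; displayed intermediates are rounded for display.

x=38.628857 y=2.306141

recognized (one wheel, involute flank): single-mesh tooth geometry, m = 1.329, N = 54
pitch radius r_p = m·N/2 = 1.329·54/2 = 35.883000
base radius r_b = r_p·cos α = 35.883000·cos 22.380° = 33.180256
roll angle φ = 34.388° = 0.60018382 rad
x = r_b·(cos φ + φ·sin φ) = 38.628857
y = r_b·(sin φ − φ·cos φ) = 2.306141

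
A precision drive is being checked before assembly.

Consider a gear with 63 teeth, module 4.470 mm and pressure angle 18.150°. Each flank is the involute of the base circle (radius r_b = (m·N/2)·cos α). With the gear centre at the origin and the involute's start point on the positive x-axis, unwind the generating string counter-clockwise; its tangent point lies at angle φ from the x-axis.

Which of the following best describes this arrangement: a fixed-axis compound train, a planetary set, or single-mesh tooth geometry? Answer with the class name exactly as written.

single-mesh tooth geometry

topology: single-mesh involute geometry — m = 4.470, N = 63
classification: single-mesh tooth geometry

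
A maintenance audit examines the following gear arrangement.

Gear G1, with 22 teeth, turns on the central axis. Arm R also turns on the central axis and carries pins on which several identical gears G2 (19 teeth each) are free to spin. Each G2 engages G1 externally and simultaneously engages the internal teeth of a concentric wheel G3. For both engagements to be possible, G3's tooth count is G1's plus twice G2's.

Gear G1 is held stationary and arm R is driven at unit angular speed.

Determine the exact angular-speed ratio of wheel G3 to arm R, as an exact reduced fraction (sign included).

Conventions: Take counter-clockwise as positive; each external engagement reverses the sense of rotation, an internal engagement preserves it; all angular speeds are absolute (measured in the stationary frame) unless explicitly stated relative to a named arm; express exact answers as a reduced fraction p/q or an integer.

topology: planetary set — G1 22T / G2 19T / G3 60T, arm = carrier (Willis)
ring teeth: 22 + 2·19 = 60
22(ω_sun−ω_arm) = −60(ω_ring−ω_arm),  ω_sun = 0, ω_arm = 1
ω_ring = 1 − (22/60)(0−1) = 41/30
ω_out/ω_in = 41/30

41/30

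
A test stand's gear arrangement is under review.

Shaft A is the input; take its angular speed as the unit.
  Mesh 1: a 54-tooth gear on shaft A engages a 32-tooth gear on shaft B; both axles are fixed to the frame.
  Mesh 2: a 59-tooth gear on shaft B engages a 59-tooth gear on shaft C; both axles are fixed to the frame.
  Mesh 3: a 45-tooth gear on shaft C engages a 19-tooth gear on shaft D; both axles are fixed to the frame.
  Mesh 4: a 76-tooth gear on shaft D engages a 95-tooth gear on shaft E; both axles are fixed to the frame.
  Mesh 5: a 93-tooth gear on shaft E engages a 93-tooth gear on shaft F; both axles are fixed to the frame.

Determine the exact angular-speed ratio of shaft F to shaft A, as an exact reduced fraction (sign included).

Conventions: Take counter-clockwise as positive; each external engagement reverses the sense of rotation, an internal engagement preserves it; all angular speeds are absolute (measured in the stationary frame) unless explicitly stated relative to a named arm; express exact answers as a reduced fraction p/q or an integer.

-243/76

class = fixed-axis compound train [5 meshes; 5 ratios multiply, 5 sense flips]
mesh 1 [54T→32T]: running ratio 27/16, sense −
mesh 2 [59T→59T]: running ratio 27/16, sense +
mesh 3 [45T→19T]: running ratio 1215/304, sense −
mesh 4 [76T→95T]: running ratio 243/76, sense +
mesh 5 [93T→93T]: running ratio 243/76, sense −
ω_out/ω_in = -243/76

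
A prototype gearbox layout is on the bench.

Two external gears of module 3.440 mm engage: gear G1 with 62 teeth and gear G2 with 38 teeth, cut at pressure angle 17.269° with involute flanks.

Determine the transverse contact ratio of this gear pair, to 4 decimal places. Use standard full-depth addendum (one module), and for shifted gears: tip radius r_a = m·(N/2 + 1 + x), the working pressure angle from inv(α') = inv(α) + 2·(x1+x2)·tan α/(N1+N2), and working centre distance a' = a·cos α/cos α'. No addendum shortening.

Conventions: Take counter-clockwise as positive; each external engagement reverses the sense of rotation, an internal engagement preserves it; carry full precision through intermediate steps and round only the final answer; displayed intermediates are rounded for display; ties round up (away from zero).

1.9083

topology: single-mesh involute geometry — m = 3.440, 62T/38T pair
base radii: r_b1 = 101.832835, r_b2 = 62.413673
tip radii: r_a1 = 110.080000, r_a2 = 68.800000
no profile shift: α' = α, a' = a
action lengths: √(r_a1²−r_b1²) = 41.805265, √(r_a2²−r_b2²) = 28.947771
base pitch p_b = π·m·cos α = 10.319912
CR = (41.805265 + 28.947771 − 172.000000·sin 17.26900°)/10.319912 = 1.908293
contact ratio ≈ 1.9083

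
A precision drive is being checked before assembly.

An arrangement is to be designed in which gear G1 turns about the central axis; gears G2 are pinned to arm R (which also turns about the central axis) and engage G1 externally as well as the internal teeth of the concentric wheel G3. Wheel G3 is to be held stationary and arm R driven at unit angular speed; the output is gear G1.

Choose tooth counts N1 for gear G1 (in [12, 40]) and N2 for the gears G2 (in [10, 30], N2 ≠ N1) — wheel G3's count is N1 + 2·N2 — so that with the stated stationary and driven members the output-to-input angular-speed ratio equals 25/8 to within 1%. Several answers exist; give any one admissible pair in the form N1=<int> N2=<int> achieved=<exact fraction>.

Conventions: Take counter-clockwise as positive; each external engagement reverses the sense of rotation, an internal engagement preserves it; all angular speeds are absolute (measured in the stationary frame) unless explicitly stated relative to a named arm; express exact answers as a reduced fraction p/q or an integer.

planetary set to be sized for 25/8 (Willis relation)
Willis with ω_ring = 0: ω_sun/ω_arm = (N1+N3)/N1; set equal to 25/8  ⇒  N3/N1 = 25/8 − 1 = 17/8
N3 = N1 + 2·N2  ⇒  N2/N1 = (N3/N1 − 1)/2 = (17/8 − 1)/2 = 9/16
smallest multiple with N1 ≥ 12 and N2 ≥ 10: k = 2  ⇒  N1 = 2·16 = 32, N2 = 2·9 = 18 (N1 ≤ 40, N2 ≤ 30, N2 ≠ N1 ✓), N3 = 32 + 2·18 = 68
check: (N1+N3)/N1 with N1 = 32, N3 = 68 gives 25/8; |achieved − target| = 0 ≤ 1/32 ✓

N1=32 N2=18 achieved=25/8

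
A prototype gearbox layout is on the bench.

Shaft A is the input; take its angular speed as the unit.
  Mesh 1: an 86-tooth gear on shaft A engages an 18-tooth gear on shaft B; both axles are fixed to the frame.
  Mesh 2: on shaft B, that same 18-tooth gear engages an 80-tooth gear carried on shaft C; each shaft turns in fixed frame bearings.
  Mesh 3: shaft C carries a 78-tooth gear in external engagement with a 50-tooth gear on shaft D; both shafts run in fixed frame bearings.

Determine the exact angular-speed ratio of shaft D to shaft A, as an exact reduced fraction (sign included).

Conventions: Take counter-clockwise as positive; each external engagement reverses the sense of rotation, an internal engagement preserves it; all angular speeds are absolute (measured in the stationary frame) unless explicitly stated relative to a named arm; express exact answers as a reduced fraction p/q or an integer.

class = fixed-axis compound train [3 meshes; 3 ratios multiply, 3 sense flips]
mesh 1 [86T→18T]: running ratio 43/9, sense −
mesh 2 [18T→80T]: running ratio 43/40, sense +
mesh 3 [78T→50T]: running ratio 1677/1000, sense −
ω_out/ω_in = -1677/1000

-1677/1000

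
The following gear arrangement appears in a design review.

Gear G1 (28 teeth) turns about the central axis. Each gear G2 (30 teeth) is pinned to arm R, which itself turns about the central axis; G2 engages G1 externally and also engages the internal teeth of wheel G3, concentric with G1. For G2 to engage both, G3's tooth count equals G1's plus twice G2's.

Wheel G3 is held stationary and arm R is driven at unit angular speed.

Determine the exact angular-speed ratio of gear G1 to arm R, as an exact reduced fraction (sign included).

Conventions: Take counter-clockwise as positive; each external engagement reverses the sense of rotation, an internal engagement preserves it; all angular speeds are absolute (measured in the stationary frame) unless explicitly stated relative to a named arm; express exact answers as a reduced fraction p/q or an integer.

class = planetary set [G3 = 28+2·30 = 88; Willis about the carrier]
ring teeth: 28 + 2·30 = 88
28(ω_sun−ω_arm) = −88(ω_ring−ω_arm),  ω_ring = 0, ω_arm = 1
ω_sun = 1 − (88/28)(0−1) = 29/7
ω_out/ω_in = 29/7

29/7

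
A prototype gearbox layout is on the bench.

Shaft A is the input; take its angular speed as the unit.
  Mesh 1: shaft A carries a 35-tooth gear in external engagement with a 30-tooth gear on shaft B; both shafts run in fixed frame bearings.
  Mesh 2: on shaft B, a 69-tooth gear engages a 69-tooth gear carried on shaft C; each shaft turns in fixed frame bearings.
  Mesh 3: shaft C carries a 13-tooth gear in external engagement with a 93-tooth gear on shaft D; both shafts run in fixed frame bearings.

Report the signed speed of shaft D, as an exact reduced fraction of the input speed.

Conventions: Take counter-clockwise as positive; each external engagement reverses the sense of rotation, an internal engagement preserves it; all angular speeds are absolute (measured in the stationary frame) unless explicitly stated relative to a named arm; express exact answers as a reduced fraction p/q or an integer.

-91/558

3-mesh fixed-axis compound train (all bearings frame-fixed)
mesh 1 [35T→30T]: |ω|/ω_in = 1×35/30 = 7/6, sense flips to −
mesh 2 [69T→69T]: |ω|/ω_in = (7/6)×69/69 = 7/6, sense flips to +
mesh 3 [13T→93T]: |ω|/ω_in = (7/6)×13/93 = 91/558, sense flips to −
signed output speed (× input speed) = -91/558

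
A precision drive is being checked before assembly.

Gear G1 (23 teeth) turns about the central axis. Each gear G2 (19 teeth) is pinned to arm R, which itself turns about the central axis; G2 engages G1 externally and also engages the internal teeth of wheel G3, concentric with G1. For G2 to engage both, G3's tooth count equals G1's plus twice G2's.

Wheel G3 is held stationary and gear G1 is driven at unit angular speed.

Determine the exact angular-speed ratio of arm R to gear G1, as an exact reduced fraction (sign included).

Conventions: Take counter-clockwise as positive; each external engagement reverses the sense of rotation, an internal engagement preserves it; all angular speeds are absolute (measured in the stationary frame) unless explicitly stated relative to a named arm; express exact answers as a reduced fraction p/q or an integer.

recognized (axles ride arm R): planetary set, 23/19/61 teeth
ring teeth: 23 + 2·19 = 61
23(ω_sun−ω_arm) = −61(ω_ring−ω_arm),  ω_ring = 0, ω_sun = 1
23(1−ω_arm) = −61(0−ω_arm)  ⇒  84·ω_arm = 23  ⇒  ω_arm = 23/84
ω_out/ω_in = 23/84

23/84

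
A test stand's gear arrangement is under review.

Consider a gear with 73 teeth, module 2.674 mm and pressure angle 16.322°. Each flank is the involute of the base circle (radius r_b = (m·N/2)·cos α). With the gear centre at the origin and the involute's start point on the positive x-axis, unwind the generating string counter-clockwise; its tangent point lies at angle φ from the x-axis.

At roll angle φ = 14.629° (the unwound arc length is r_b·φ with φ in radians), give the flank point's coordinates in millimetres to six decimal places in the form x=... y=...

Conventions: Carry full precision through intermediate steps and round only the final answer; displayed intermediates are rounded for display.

x=96.670964 y=0.516309

single-mesh involute tooth geometry (73T wheel at module 2.674)
pitch radius r_p = m·N/2 = 2.674·73/2 = 97.601000
base radius r_b = r_p·cos α = 97.601000·cos 16.322° = 93.667431
roll angle φ = 14.629° = 0.25532422 rad
x = r_b·(cos φ + φ·sin φ) = 96.670964
y = r_b·(sin φ − φ·cos φ) = 0.516309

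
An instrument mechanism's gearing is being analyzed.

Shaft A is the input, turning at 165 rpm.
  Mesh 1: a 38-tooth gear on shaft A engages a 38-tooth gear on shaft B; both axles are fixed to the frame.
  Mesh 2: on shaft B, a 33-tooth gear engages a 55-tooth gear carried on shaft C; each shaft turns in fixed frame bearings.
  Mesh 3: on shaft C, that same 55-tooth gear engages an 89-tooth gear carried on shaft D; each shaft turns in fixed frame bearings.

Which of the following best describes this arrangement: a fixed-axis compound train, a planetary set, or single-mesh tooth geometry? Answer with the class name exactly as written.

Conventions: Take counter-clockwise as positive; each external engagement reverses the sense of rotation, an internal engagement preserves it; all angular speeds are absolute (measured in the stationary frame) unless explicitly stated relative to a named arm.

fixed-axis compound train

3-mesh fixed-axis compound train (all bearings frame-fixed)
classification: fixed-axis compound train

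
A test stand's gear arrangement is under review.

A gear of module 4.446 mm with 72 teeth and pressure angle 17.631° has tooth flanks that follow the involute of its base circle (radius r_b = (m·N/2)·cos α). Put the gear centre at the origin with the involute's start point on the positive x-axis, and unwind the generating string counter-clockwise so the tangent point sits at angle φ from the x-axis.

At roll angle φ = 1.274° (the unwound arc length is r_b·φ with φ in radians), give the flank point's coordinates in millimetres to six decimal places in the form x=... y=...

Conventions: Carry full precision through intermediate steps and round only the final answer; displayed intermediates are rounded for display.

topology: single-mesh involute geometry — m = 4.446, N = 72
pitch radius r_p = m·N/2 = 4.446·72/2 = 160.056000
base radius r_b = r_p·cos α = 160.056000·cos 17.631° = 152.537678
roll angle φ = 1.274° = 0.02223549 rad
x = r_b·(cos φ + φ·sin φ) = 152.575382
y = r_b·(sin φ − φ·cos φ) = 0.000559

x=152.575382 y=0.000559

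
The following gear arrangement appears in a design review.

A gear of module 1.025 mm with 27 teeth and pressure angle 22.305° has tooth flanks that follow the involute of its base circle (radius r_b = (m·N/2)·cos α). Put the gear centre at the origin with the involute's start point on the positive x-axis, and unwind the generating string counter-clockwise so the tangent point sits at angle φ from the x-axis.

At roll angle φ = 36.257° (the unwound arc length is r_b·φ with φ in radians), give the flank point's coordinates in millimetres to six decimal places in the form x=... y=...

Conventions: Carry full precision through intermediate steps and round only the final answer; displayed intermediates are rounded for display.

x=15.114424 y=1.038669

topology: single-mesh involute geometry — m = 1.025, N = 27
pitch radius r_p = m·N/2 = 1.025·27/2 = 13.837500
base radius r_b = r_p·cos α = 13.837500·cos 22.305° = 12.802131
roll angle φ = 36.257° = 0.63280403 rad
x = r_b·(cos φ + φ·sin φ) = 15.114424
y = r_b·(sin φ − φ·cos φ) = 1.038669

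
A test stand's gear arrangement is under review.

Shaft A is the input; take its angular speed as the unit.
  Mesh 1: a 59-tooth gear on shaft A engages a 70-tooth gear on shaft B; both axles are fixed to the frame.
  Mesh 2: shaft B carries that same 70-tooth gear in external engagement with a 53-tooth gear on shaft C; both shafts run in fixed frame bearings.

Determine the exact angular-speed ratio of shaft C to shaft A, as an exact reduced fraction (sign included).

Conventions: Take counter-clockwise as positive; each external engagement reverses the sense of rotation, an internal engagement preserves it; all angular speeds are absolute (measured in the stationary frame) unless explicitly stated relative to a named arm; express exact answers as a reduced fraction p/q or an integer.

class = fixed-axis compound train [2 meshes; 2 ratios multiply, 2 sense flips]
mesh 1 [59T→70T]: running ratio 59/70, sense −
mesh 2 [70T→53T]: running ratio 59/53, sense +
ω_out/ω_in = 59/53

59/53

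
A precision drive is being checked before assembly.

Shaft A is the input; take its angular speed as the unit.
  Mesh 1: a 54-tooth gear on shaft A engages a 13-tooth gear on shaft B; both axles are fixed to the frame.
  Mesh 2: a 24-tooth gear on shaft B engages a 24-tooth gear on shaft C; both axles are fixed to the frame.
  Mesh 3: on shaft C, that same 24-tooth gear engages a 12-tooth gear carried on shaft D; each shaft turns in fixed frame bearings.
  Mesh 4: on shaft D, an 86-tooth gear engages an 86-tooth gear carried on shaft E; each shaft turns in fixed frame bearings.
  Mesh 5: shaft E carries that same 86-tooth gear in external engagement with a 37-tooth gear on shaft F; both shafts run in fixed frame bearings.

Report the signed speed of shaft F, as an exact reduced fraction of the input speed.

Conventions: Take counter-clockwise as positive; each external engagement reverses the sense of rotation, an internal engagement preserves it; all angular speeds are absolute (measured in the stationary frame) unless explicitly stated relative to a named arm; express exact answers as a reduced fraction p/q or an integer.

-9288/481

5-mesh fixed-axis compound train (all bearings frame-fixed)
mesh 1 [54T→13T]: |ω|/ω_in = 1×54/13 = 54/13, sense flips to −
mesh 2 [24T→24T]: |ω|/ω_in = (54/13)×24/24 = 54/13, sense flips to +
mesh 3 [24T→12T]: |ω|/ω_in = (54/13)×24/12 = 108/13, sense flips to −
mesh 4 [86T→86T]: |ω|/ω_in = (108/13)×86/86 = 108/13, sense flips to +
mesh 5 [86T→37T]: |ω|/ω_in = (108/13)×86/37 = 9288/481, sense flips to −
signed output speed (× input speed) = -9288/481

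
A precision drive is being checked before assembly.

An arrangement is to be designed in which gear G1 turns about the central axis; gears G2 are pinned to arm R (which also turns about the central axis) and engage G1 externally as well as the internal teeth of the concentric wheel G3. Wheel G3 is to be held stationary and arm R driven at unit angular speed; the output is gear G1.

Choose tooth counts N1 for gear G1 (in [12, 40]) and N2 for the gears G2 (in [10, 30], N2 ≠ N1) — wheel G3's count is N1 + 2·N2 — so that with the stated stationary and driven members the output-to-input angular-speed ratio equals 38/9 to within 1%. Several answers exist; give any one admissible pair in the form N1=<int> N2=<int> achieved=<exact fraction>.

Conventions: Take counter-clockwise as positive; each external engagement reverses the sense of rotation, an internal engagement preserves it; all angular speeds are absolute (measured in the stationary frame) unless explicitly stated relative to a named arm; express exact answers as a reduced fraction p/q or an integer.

design class (target 38/9): planetary set
Willis with ω_ring = 0: ω_sun/ω_arm = (N1+N3)/N1; set equal to 38/9  ⇒  N3/N1 = 38/9 − 1 = 29/9
N3 = N1 + 2·N2  ⇒  N2/N1 = (N3/N1 − 1)/2 = (29/9 − 1)/2 = 10/9
smallest multiple with N1 ≥ 12 and N2 ≥ 10: k = 2  ⇒  N1 = 2·9 = 18, N2 = 2·10 = 20 (N1 ≤ 40, N2 ≤ 30, N2 ≠ N1 ✓), N3 = 18 + 2·20 = 58
check: (N1+N3)/N1 with N1 = 18, N3 = 58 gives 38/9; |achieved − target| = 0 ≤ 19/450 ✓

N1=18 N2=20 achieved=38/9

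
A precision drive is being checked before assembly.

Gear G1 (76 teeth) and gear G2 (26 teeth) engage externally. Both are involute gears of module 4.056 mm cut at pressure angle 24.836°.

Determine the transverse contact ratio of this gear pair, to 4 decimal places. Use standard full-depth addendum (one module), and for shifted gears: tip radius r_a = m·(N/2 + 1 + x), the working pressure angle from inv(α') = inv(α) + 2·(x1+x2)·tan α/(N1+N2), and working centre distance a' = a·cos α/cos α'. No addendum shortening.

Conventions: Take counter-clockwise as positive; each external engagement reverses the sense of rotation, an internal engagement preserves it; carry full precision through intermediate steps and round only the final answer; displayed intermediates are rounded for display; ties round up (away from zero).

1.5189

recognized (one external pair, fixed centres): single-mesh tooth geometry, m = 4.056, N1 = 76, N2 = 26
base radii: r_b1 = 139.873279, r_b2 = 47.851385
tip radii: r_a1 = 158.184000, r_a2 = 56.784000
no profile shift: α' = α, a' = a
action lengths: √(r_a1²−r_b1²) = 73.875866, √(r_a2²−r_b2²) = 30.572334
base pitch p_b = π·m·cos α = 11.563812
CR = (73.875866 + 30.572334 − 206.856000·sin 24.83600°)/11.563812 = 1.518881
contact ratio ≈ 1.5189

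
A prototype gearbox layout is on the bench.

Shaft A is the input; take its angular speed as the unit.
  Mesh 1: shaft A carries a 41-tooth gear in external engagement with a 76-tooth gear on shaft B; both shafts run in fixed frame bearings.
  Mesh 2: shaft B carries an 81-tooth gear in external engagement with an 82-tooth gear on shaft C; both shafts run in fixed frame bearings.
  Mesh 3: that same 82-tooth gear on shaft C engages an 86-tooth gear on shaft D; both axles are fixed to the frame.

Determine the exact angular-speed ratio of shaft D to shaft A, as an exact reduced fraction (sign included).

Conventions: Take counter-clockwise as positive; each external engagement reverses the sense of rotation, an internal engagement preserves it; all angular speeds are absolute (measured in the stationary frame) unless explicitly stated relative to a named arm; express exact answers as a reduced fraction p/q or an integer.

class = fixed-axis compound train [3 meshes; 3 ratios multiply, 3 sense flips]
mesh 1 [41T→76T]: running ratio 41/76, sense −
mesh 2 [81T→82T]: running ratio 81/152, sense +
mesh 3 [82T→86T]: running ratio 3321/6536, sense −
ω_out/ω_in = -3321/6536

-3321/6536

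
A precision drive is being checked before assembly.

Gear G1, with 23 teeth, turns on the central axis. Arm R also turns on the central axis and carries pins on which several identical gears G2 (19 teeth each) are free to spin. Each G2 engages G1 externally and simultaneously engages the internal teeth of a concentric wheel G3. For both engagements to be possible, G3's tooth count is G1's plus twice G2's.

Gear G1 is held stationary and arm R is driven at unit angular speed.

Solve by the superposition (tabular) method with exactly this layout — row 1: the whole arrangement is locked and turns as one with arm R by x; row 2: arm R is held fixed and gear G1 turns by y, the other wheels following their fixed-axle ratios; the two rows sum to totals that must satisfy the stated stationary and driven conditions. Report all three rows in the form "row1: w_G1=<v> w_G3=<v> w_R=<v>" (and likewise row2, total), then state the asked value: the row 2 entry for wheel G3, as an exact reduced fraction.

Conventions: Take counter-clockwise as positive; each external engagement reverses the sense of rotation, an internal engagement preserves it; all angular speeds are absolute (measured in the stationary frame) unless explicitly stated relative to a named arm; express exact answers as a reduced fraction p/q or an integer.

row1: w_G1=1 w_G3=1 w_R=1
row2: w_G1=-1 w_G3=23/61 w_R=0
total: w_G1=0 w_G3=84/61 w_R=1
asked value: 23/61

class = planetary set [G3 = 23+2·19 = 61; Willis about the carrier]
superposition row 1 [locked train]: every member turns x
row 2: sun turns y, ring = −(23/61)·y, arm 0
boundary: total ω_sun = x + y = 0 and total ω_arm = x = 1  ⇒  y = -1, x = 1
row 2 ring = −(23/61)·(-1) = 23/61
totals (row 1 + row 2): sun 1 + (-1) = 0, ring 1 + 23/61 = 84/61, arm 1 + 0 = 1
asked cell (row2, ring) = 23/61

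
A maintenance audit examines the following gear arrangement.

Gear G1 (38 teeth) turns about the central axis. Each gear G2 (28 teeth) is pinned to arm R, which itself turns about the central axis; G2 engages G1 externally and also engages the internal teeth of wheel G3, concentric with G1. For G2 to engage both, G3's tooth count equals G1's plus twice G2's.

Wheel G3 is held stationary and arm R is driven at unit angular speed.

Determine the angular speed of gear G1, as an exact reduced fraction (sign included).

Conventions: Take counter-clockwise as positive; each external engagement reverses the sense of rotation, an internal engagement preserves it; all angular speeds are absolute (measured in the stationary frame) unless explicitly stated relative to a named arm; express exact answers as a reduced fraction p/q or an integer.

topology: planetary set — G1 38T / G2 28T / G3 94T, arm = carrier (Willis)
ring teeth: 38 + 2·28 = 94
38(ω_sun−ω_arm) = −94(ω_ring−ω_arm),  ω_ring = 0, ω_arm = 1
ω_sun = 1 − (94/38)(0−1) = 66/19
exact speed ratio = 66/19

66/19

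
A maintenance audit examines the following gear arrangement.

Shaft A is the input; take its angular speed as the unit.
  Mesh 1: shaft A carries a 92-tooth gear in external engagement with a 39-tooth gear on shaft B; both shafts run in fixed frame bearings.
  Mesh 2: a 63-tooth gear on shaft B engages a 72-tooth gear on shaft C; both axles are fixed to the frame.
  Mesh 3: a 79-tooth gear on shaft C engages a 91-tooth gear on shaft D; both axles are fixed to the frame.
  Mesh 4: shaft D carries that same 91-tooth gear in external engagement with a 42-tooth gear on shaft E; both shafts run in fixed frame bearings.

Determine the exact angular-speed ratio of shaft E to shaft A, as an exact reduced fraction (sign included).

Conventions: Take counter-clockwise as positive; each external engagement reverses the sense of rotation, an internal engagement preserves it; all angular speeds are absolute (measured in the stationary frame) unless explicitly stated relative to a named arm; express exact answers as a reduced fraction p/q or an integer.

class = fixed-axis compound train [4 meshes; 4 ratios multiply, 4 sense flips]
mesh 1 [92T→39T]: running ratio 92/39, sense −
mesh 2 [63T→72T]: running ratio 161/78, sense +
mesh 3 [79T→91T]: running ratio 1817/1014, sense −
mesh 4 [91T→42T]: running ratio 1817/468, sense +
ω_out/ω_in = 1817/468

1817/468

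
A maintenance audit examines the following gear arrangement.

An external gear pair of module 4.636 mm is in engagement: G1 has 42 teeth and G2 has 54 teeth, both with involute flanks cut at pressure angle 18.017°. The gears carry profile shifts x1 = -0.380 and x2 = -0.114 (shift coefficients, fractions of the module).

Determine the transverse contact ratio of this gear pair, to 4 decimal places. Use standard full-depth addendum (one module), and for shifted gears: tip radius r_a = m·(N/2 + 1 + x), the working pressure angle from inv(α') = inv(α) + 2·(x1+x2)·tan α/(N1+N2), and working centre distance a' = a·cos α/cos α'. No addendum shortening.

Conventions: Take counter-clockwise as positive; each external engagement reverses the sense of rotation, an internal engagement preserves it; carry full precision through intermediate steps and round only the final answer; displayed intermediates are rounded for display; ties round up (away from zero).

topology: single-mesh involute geometry — m = 4.636, 42T/54T pair
base radii: r_b1 = 92.582128, r_b2 = 119.034164
tip radii: r_a1 = 100.230320, r_a2 = 129.279496
inv(α') = inv(18.017°) + 2·(-0.380-0.114)·tan α/(42+54) = 0.00744445  ⇒  α' = 15.96630°
a' = a·cos α / cos α' = 222.5280·cos 18.017°/cos 15.96630° = 220.107220
action lengths: √(r_a1²−r_b1²) = 38.401389, √(r_a2²−r_b2²) = 50.438634
base pitch p_b = π·m·cos α = 13.850254
CR = (38.401389 + 50.438634 − 220.107220·sin 15.96630°)/13.850254 = 2.042903
contact ratio ≈ 2.0429

2.0429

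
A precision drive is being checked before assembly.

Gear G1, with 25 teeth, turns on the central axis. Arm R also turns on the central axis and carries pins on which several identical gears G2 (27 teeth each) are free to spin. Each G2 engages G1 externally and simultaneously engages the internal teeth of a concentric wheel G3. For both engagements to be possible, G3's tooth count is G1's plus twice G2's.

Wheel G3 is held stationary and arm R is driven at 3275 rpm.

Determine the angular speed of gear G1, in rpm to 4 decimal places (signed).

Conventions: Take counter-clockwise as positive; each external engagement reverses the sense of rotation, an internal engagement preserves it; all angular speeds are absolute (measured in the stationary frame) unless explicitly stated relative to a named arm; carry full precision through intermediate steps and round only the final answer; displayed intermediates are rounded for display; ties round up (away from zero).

+13624.0000 rpm

planetary set (25T centre, 27T on arm, 79T internal) — Willis relation
normalise by the input: solve with ω_arm = 1, then scale by 3275 rpm
ring teeth: 25 + 2·27 = 79
25(ω_sun−ω_arm) = −79(ω_ring−ω_arm),  ω_ring = 0, ω_arm = 1
ω_sun = 1 − (79/25)(0−1) = 104/25
scale: ω_sun = 104/25 × 3275 rpm = +13624.0000 rpm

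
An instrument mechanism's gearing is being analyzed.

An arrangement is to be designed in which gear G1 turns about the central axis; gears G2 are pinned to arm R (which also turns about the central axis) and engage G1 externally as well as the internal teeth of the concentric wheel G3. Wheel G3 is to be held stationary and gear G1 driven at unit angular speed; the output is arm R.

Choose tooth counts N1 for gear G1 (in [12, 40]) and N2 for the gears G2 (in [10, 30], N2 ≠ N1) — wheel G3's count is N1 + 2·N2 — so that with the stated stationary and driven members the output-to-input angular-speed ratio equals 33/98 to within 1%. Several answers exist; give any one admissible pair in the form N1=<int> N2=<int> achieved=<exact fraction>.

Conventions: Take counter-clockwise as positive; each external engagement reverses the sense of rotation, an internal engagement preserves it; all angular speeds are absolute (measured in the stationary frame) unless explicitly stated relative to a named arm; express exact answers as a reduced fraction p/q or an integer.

N1=33 N2=16 achieved=33/98

design class (target 33/98): planetary set
Willis with ω_ring = 0: ω_arm/ω_sun = N1/(N1+N3); set equal to 33/98  ⇒  N3/N1 = 1/(33/98) − 1 = 65/33
N3 = N1 + 2·N2  ⇒  N2/N1 = (N3/N1 − 1)/2 = (65/33 − 1)/2 = 16/33
smallest multiple with N1 ≥ 12 and N2 ≥ 10: k = 1  ⇒  N1 = 1·33 = 33, N2 = 1·16 = 16 (N1 ≤ 40, N2 ≤ 30, N2 ≠ N1 ✓), N3 = 33 + 2·16 = 65
check: N1/(N1+N3) with N1 = 33, N3 = 65 gives 33/98; |achieved − target| = 0 ≤ 33/9800 ✓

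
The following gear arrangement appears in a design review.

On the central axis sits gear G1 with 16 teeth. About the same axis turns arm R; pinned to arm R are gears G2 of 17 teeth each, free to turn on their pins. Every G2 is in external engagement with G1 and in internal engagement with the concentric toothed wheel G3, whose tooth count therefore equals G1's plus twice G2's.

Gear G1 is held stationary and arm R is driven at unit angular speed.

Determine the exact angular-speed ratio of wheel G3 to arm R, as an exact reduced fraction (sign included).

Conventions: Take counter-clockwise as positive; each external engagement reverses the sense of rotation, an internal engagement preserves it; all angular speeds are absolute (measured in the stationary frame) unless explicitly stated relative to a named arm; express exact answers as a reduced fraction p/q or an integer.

33/25

recognized (axles ride arm R): planetary set, 16/17/50 teeth
ring teeth: 16 + 2·17 = 50
16(ω_sun−ω_arm) = −50(ω_ring−ω_arm),  ω_sun = 0, ω_arm = 1
ω_ring = 1 − (16/50)(0−1) = 33/25
ω_out/ω_in = 33/25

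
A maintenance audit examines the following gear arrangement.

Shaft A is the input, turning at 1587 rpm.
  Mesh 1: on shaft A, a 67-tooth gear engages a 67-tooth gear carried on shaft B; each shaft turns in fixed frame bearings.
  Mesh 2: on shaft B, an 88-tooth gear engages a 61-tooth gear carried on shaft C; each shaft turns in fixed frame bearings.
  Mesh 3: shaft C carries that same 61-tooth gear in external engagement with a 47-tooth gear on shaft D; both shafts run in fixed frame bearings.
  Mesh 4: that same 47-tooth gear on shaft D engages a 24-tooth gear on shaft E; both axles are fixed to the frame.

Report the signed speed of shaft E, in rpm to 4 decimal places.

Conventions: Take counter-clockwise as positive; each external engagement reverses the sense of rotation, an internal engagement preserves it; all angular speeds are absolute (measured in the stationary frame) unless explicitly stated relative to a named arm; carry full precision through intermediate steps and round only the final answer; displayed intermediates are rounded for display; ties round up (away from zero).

recognized (5 fixed axles, 4 meshes): fixed-axis compound train
mesh 1 [67T→67T]: ω = 1587.0000×67/67 = 1587.0000 rpm, sense flips to −
mesh 2 [88T→61T]: ω = 1587.0000×88/61 = 2289.4426 rpm, sense flips to +
mesh 3 [61T→47T]: ω = 2289.4426×61/47 = 2971.4043 rpm, sense flips to −
mesh 4 [47T→24T]: ω = 2971.4043×47/24 = 5819.0000 rpm, sense flips to +
signed output speed = +5819.0000 rpm

+5819.0000 rpm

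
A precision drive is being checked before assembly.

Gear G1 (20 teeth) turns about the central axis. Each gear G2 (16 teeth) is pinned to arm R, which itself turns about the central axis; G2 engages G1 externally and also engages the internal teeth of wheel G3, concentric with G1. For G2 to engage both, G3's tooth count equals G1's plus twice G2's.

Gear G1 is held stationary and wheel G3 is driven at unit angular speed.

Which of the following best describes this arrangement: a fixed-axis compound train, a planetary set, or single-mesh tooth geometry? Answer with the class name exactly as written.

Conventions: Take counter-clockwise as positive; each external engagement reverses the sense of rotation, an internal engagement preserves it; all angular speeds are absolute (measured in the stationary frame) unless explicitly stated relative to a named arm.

recognized (axles ride arm R): planetary set, 20/16/52 teeth
classification: planetary set

planetary set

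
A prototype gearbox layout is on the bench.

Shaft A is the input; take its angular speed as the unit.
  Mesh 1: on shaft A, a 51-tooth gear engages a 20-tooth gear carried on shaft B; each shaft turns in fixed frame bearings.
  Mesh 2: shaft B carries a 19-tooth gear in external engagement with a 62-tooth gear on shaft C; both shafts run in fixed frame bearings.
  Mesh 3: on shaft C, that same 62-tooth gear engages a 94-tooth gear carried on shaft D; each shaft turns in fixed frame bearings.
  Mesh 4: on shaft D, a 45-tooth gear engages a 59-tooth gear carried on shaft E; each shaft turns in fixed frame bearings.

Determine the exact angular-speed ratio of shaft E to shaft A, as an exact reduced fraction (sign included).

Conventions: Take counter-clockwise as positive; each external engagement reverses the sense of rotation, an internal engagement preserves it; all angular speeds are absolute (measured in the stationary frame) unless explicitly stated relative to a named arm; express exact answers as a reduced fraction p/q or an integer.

8721/22184

class = fixed-axis compound train [4 meshes; 4 ratios multiply, 4 sense flips]
mesh 1 [51T→20T]: running ratio 51/20, sense −
mesh 2 [19T→62T]: running ratio 969/1240, sense +
mesh 3 [62T→94T]: running ratio 969/1880, sense −
mesh 4 [45T→59T]: running ratio 8721/22184, sense +
ω_out/ω_in = 8721/22184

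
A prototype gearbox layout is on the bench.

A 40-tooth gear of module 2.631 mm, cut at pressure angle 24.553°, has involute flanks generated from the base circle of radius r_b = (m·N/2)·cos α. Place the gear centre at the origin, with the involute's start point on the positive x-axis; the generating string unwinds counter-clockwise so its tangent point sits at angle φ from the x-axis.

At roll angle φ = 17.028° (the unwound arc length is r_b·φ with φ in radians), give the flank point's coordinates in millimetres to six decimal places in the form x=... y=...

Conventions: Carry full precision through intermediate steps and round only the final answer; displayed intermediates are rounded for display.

recognized (one wheel, involute flank): single-mesh tooth geometry, m = 2.631, N = 40
pitch radius r_p = m·N/2 = 2.631·40/2 = 52.620000
base radius r_b = r_p·cos α = 52.620000·cos 24.553° = 47.861956
roll angle φ = 17.028° = 0.29719467 rad
x = r_b·(cos φ + φ·sin φ) = 49.929208
y = r_b·(sin φ − φ·cos φ) = 0.415099

x=49.929208 y=0.415099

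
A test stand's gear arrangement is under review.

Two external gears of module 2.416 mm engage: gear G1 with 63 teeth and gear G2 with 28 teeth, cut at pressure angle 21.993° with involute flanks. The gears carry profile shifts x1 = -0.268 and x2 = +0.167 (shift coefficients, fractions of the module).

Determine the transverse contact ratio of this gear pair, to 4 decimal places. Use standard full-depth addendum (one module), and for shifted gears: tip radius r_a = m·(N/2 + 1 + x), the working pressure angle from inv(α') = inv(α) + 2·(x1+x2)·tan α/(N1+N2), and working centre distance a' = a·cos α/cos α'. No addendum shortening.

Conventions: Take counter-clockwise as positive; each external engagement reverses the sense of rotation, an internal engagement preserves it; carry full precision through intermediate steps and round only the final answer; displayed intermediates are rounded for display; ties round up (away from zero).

1.6166

recognized (one external pair, fixed centres): single-mesh tooth geometry, m = 2.416, N1 = 63, N2 = 28
base radii: r_b1 = 70.565883, r_b2 = 31.362614
tip radii: r_a1 = 77.872512, r_a2 = 36.643472
inv(α') = inv(21.993°) + 2·(-0.268+0.167)·tan α/(63+28) = 0.01913732  ⇒  α' = 21.67299°
a' = a·cos α / cos α' = 109.9280·cos 21.993°/cos 21.67299° = 109.682289
action lengths: √(r_a1²−r_b1²) = 32.933028, √(r_a2²−r_b2²) = 18.950738
base pitch p_b = π·m·cos α = 7.037754
CR = (32.933028 + 18.950738 − 109.682289·sin 21.67299°)/7.037754 = 1.616588
contact ratio ≈ 1.6166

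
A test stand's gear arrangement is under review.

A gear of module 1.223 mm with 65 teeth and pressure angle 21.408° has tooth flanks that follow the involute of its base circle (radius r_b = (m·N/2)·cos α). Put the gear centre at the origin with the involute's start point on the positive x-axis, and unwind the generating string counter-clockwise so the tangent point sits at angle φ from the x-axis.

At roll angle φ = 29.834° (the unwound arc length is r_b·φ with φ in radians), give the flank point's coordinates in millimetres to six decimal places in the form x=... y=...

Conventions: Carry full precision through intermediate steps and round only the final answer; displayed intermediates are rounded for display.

class = single-mesh tooth geometry [base-circle involute, m = 1.223, 65T]
pitch radius r_p = m·N/2 = 1.223·65/2 = 39.747500
base radius r_b = r_p·cos α = 39.747500·cos 21.408° = 37.005116
roll angle φ = 29.834° = 0.52070153 rad
x = r_b·(cos φ + φ·sin φ) = 41.686765
y = r_b·(sin φ − φ·cos φ) = 1.694674

x=41.686765 y=1.694674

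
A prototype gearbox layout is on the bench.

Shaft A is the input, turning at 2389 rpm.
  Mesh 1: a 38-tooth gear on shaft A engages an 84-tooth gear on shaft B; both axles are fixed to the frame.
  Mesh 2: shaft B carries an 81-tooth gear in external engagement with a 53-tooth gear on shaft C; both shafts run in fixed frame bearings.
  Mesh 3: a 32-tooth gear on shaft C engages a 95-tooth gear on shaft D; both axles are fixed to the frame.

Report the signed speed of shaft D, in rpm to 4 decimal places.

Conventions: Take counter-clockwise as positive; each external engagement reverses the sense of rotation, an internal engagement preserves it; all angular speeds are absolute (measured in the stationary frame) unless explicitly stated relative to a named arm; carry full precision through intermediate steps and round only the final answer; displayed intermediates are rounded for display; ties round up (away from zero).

-556.3601 rpm

class = fixed-axis compound train [3 meshes; 3 ratios multiply, 3 sense flips]
mesh 1 [38T→84T]: ω = 2389.0000×38/84 = 1080.7381 rpm, sense flips to −
mesh 2 [81T→53T]: ω = 1080.7381×81/53 = 1651.6941 rpm, sense flips to +
mesh 3 [32T→95T]: ω = 1651.6941×32/95 = 556.3601 rpm, sense flips to −
signed output speed = -556.3601 rpm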